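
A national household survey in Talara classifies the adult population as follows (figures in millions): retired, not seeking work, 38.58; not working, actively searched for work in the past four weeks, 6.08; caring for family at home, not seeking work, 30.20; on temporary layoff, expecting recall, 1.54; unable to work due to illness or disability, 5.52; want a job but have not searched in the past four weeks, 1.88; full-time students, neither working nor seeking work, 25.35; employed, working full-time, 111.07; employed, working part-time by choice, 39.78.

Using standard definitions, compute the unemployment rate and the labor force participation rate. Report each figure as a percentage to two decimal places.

Employed = 111.07 + 39.78 = 150.85 million.
Unemployed = 6.08 + 1.54 = 7.62 million (jobless and actively searching, or on temporary layoff).
Labor force = 150.85 + 7.62 = 158.47 million.
Not in labor force = 38.58 + 30.20 + 5.52 + 1.88 + 25.35 = 101.53 million (those not working and not actively searching are outside the labor force — including those who want a job but have given up searching).
Civilian working-age population = 158.47 + 101.53 = 260.00 million.
Unemployment rate = 7.62 / 158.47 = 4.81%.
Labor force participation rate = 158.47 / 260.00 = 60.95%.

Unemployment rate ≈ 4.81%; labor force participation rate ≈ 60.95%.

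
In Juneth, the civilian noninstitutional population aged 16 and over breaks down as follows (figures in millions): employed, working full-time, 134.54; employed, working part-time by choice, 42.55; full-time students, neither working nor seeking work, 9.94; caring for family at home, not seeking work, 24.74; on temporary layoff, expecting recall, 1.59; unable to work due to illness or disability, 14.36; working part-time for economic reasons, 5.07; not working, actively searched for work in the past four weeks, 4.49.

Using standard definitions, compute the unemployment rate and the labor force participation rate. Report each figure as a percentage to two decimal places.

Employed = 134.54 + 42.55 + 5.07 = 182.16 million (anyone who worked, including part-time for economic reasons, counts as employed).
Unemployed = 1.59 + 4.49 = 6.08 million (jobless and actively searching, or on temporary layoff).
Labor force = 182.16 + 6.08 = 188.24 million.
Not in labor force = 9.94 + 24.74 + 14.36 = 49.04 million (those not working and not actively searching are outside the labor force).
Civilian working-age population = 188.24 + 49.04 = 237.28 million.
Unemployment rate = 6.08 / 188.24 = 3.23%.
Labor force participation rate = 188.24 / 237.28 = 79.33%.

Unemployment rate ≈ 3.23%; labor force participation rate ≈ 79.33%.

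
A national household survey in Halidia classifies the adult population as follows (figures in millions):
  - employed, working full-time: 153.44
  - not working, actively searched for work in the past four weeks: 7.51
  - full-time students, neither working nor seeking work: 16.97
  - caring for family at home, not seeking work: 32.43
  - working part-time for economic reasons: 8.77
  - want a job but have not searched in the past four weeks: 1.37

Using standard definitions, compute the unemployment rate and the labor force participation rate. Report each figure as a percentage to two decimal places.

Unemployment rate ≈ 4.42%; labor force participation rate ≈ 76.97%.

Employed = 153.44 + 8.77 = 162.21 million (anyone who worked, including part-time for economic reasons, counts as employed).
Unemployed = 7.51 million.
Labor force = 162.21 + 7.51 = 169.72 million.
Not in labor force = 16.97 + 32.43 + 1.37 = 50.77 million (those not working and not actively searching are outside the labor force — including those who want a job but have given up searching).
Civilian working-age population = 169.72 + 50.77 = 220.49 million.
Unemployment rate = 7.51 / 169.72 = 4.42%.
Labor force participation rate = 169.72 / 220.49 = 76.97%.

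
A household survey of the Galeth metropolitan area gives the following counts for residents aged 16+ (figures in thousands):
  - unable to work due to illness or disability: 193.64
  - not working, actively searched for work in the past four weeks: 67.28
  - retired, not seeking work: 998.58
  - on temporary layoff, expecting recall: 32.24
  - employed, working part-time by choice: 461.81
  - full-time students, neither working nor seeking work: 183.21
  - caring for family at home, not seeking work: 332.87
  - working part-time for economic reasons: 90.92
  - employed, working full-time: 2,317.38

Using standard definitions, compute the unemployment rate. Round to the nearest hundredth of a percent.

Employed = 461.81 + 90.92 + 2,317.38 = 2,870.11 thousand (anyone who worked, including part-time for economic reasons, counts as employed).
Unemployed = 67.28 + 32.24 = 99.52 thousand (jobless and actively searching, or on temporary layoff).
Labor force = 2,870.11 + 99.52 = 2,969.63 thousand.
Unemployment rate = 99.52 / 2,969.63 = 3.35%.

Unemployment rate ≈ 3.35%.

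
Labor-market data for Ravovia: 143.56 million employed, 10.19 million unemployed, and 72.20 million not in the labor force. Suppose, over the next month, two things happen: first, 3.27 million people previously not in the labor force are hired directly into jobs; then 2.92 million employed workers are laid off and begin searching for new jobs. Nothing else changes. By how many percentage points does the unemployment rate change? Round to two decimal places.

Initially, labor force = 143.56 + 10.19 = 153.75 million, so u = 10.19/153.75 = 6.63%.
After the first change, employed and labor force both rise by 3.27; unemployed unchanged → E = 146.83, U = 10.19, labor force = 157.02 million.
After the second change, employed falls and unemployed rises by 2.92; labor force unchanged → E = 143.91, U = 13.11, labor force = 157.02 million.
New unemployment rate = 13.11 / 157.02 = 8.35%.
Change = 8.35% − 6.63% = +1.72 percentage points.

The unemployment rate changes by +1.72 percentage points.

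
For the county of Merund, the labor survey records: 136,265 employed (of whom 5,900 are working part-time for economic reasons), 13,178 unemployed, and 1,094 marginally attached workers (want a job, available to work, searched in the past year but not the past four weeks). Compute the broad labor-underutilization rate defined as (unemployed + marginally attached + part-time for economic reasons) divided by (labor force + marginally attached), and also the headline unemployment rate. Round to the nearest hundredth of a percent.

Broad underutilization rate ≈ 13.40%; headline unemployment rate ≈ 8.82%.

Labor force = 136,265 + 13,178 = 149,443.
Numerator = 13,178 + 1,094 + 5,900 = 20,172.
Denominator = 149,443 + 1,094 = 150,537.
Broad rate = 20,172 / 150,537 = 13.40%.
Headline unemployment rate = 13,178 / 149,443 = 8.82%.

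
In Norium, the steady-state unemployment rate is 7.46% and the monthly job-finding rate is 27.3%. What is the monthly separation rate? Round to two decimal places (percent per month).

Separation rate ≈ 2.20% per month.

From u* = s/(s+f): s = u·f/(1−u).
s = 0.0746 × 27.3 / (1 − 0.0746) = 2.0366 / 0.9254 ≈ 2.20% per month.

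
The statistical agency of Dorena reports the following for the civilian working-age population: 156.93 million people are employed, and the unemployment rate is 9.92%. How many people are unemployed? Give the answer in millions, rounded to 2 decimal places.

About 17.28 million are unemployed.

Let U be the number unemployed. The labor force is E + U, and U/(E+U) = 0.0992.
So U = 0.0992 × 156.93 / (1 − 0.0992) = 15.5675 / 0.9008 ≈ 17.28 million.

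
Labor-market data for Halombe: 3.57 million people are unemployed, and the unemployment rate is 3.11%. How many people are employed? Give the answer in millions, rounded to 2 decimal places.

Labor force = U / u = 3.57 / 0.0311 ≈ 114.79 million.
Employed = labor force − unemployed = 114.79 − 3.57 = 111.22 million.

About 111.22 million are employed.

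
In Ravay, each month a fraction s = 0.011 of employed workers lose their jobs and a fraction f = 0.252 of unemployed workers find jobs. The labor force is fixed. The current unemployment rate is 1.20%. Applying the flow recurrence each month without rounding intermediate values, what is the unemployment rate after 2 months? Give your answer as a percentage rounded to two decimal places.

Unemployment rate after two months ≈ 2.56%.

With a fixed labor force, u_{t+1} = u_t + s·(1−u_t) − f·u_t = u_t·(1−s−f) + s.
Here 1−s−f = 0.737 and s = 0.011.
u_1 = 0.012000 × 0.737 + 0.011 = 0.019844.
u_2 = 0.019844 × 0.737 + 0.011 = 0.025625.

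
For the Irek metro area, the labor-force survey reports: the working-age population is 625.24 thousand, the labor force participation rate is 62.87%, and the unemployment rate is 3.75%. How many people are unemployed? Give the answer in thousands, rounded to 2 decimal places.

Labor force = 0.6287 × 625.24 = 393.09 thousand.
Unemployed = 0.0375 × 393.09 ≈ 14.74 thousand.

About 14.74 thousand are unemployed.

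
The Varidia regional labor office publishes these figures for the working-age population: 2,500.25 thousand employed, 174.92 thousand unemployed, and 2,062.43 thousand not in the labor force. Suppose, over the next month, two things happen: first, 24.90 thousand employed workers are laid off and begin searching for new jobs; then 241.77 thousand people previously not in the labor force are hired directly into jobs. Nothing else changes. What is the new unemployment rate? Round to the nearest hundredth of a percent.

Initially, labor force = 2,500.25 + 174.92 = 2,675.17 thousand, so u = 174.92/2,675.17 = 6.54%.
After the first change, employed falls and unemployed rises by 24.90; labor force unchanged → E = 2,475.35, U = 199.82, labor force = 2,675.17 thousand.
After the second change, employed and labor force both rise by 241.77; unemployed unchanged → E = 2,717.12, U = 199.82, labor force = 2,916.94 thousand.
New unemployment rate = 199.82 / 2,916.94 = 6.85%.

New unemployment rate ≈ 6.85%.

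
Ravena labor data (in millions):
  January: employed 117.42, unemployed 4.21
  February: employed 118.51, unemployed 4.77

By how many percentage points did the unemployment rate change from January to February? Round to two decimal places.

January: labor force = 117.42 + 4.21 = 121.63; u = 4.21/121.63 = 3.46%.
February: labor force = 118.51 + 4.77 = 123.28; u = 4.77/123.28 = 3.87%.
Change = 3.87% − 3.46% = +0.41 pp.

The unemployment rate changed by +0.41 percentage points.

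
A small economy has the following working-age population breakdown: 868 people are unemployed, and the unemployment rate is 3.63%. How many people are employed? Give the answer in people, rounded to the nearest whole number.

Labor force = U / u = 868 / 0.0363 ≈ 23,912.
Employed = labor force − unemployed = 23,912 − 868 = 23,044.

About 23,044 are employed.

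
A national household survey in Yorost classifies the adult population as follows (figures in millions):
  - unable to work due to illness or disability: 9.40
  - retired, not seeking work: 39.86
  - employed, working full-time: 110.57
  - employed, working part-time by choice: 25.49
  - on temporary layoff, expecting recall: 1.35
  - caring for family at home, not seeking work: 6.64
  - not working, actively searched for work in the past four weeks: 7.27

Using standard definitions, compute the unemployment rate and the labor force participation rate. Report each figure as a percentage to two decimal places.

Employed = 110.57 + 25.49 = 136.06 million.
Unemployed = 1.35 + 7.27 = 8.62 million (jobless and actively searching, or on temporary layoff).
Labor force = 136.06 + 8.62 = 144.68 million.
Not in labor force = 9.40 + 39.86 + 6.64 = 55.90 million (those not working and not actively searching are outside the labor force).
Civilian working-age population = 144.68 + 55.90 = 200.58 million.
Unemployment rate = 8.62 / 144.68 = 5.96%.
Labor force participation rate = 144.68 / 200.58 = 72.13%.

Unemployment rate ≈ 5.96%; labor force participation rate ≈ 72.13%.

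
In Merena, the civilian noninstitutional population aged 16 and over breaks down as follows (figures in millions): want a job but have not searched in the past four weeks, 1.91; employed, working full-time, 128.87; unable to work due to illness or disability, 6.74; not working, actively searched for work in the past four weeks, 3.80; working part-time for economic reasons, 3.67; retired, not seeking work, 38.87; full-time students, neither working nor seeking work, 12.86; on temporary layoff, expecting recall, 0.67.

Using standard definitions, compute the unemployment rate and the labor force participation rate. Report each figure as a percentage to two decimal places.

Employed = 128.87 + 3.67 = 132.54 million (anyone who worked, including part-time for economic reasons, counts as employed).
Unemployed = 3.80 + 0.67 = 4.47 million (jobless and actively searching, or on temporary layoff).
Labor force = 132.54 + 4.47 = 137.01 million.
Not in labor force = 1.91 + 6.74 + 38.87 + 12.86 = 60.38 million (those not working and not actively searching are outside the labor force — including those who want a job but have given up searching).
Civilian working-age population = 137.01 + 60.38 = 197.39 million.
Unemployment rate = 4.47 / 137.01 = 3.26%.
Labor force participation rate = 137.01 / 197.39 = 69.41%.

Unemployment rate ≈ 3.26%; labor force participation rate ≈ 69.41%.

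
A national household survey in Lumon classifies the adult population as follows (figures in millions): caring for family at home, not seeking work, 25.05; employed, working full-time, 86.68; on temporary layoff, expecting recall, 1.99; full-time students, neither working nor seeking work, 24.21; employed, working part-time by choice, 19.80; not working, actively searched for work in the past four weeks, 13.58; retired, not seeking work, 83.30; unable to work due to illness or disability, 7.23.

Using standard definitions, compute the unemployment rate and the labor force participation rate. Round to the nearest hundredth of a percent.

Unemployment rate ≈ 12.76%; labor force participation rate ≈ 46.61%.

Employed = 86.68 + 19.80 = 106.48 million.
Unemployed = 1.99 + 13.58 = 15.57 million (jobless and actively searching, or on temporary layoff).
Labor force = 106.48 + 15.57 = 122.05 million.
Not in labor force = 25.05 + 24.21 + 83.30 + 7.23 = 139.79 million (those not working and not actively searching are outside the labor force).
Civilian working-age population = 122.05 + 139.79 = 261.84 million.
Unemployment rate = 15.57 / 122.05 = 12.76%.
Labor force participation rate = 122.05 / 261.84 = 46.61%.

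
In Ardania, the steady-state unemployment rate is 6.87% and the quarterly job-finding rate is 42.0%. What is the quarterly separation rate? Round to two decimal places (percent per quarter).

From u* = s/(s+f): s = u·f/(1−u).
s = 0.0687 × 42.0 / (1 − 0.0687) = 2.8854 / 0.9313 ≈ 3.10% per quarter.

Separation rate ≈ 3.10% per quarter.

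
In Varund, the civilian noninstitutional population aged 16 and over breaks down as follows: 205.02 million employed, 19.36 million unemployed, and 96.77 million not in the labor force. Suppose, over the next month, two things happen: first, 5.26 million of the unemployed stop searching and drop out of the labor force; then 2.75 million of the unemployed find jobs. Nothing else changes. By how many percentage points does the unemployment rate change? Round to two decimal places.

The unemployment rate changes by −3.45 percentage points.

Initially, labor force = 205.02 + 19.36 = 224.38 million, so u = 19.36/224.38 = 8.63%.
After the first change, unemployed and labor force both fall by 5.26 → E = 205.02, U = 14.10, labor force = 219.12 million.
After the second change, unemployed falls and employed rises by 2.75; labor force unchanged → E = 207.77, U = 11.35, labor force = 219.12 million.
New unemployment rate = 11.35 / 219.12 = 5.18%.
Change = 5.18% − 8.63% = −3.45 percentage points.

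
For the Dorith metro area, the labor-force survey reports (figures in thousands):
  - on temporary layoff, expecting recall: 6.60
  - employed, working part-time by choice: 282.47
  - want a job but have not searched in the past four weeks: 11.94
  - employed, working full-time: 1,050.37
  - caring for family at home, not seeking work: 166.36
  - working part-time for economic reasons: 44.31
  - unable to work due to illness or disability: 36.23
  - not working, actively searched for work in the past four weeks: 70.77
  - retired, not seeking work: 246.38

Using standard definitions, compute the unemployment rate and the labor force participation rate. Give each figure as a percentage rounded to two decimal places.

Employed = 282.47 + 1,050.37 + 44.31 = 1,377.15 thousand (anyone who worked, including part-time for economic reasons, counts as employed).
Unemployed = 6.60 + 70.77 = 77.37 thousand (jobless and actively searching, or on temporary layoff).
Labor force = 1,377.15 + 77.37 = 1,454.52 thousand.
Not in labor force = 11.94 + 166.36 + 36.23 + 246.38 = 460.91 thousand (those not working and not actively searching are outside the labor force — including those who want a job but have given up searching).
Civilian working-age population = 1,454.52 + 460.91 = 1,915.43 thousand.
Unemployment rate = 77.37 / 1,454.52 = 5.32%.
Labor force participation rate = 1,454.52 / 1,915.43 = 75.94%.

Unemployment rate ≈ 5.32%; labor force participation rate ≈ 75.94%.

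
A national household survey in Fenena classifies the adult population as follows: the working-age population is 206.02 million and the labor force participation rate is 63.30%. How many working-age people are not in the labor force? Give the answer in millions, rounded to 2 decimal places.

About 75.61 million are not in the labor force.

Share not in the labor force = 1 − 0.6330 = 0.3670.
Not in labor force = 0.3670 × 206.02 ≈ 75.61 million.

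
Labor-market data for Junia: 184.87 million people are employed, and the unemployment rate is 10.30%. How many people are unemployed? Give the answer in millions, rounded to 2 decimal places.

Let U be the number unemployed. The labor force is E + U, and U/(E+U) = 0.1030.
So U = 0.1030 × 184.87 / (1 − 0.1030) = 19.0416 / 0.8970 ≈ 21.23 million.

About 21.23 million are unemployed.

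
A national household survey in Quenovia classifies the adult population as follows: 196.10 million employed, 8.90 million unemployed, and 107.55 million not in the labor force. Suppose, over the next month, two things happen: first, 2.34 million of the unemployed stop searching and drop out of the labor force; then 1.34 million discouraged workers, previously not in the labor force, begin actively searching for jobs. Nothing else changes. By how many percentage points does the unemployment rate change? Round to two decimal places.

Initially, labor force = 196.10 + 8.90 = 205.00 million, so u = 8.90/205.00 = 4.34%.
After the first change, unemployed and labor force both fall by 2.34 → E = 196.10, U = 6.56, labor force = 202.66 million.
After the second change, unemployed and labor force both rise by 1.34 → E = 196.10, U = 7.90, labor force = 204.00 million.
New unemployment rate = 7.90 / 204.00 = 3.87%.
Change = 3.87% − 4.34% = −0.47 percentage points.

The unemployment rate changes by −0.47 percentage points.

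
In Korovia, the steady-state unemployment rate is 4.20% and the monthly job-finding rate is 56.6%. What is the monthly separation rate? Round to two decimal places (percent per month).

From u* = s/(s+f): s = u·f/(1−u).
s = 0.0420 × 56.6 / (1 − 0.0420) = 2.3772 / 0.9580 ≈ 2.48% per month.

Separation rate ≈ 2.48% per month.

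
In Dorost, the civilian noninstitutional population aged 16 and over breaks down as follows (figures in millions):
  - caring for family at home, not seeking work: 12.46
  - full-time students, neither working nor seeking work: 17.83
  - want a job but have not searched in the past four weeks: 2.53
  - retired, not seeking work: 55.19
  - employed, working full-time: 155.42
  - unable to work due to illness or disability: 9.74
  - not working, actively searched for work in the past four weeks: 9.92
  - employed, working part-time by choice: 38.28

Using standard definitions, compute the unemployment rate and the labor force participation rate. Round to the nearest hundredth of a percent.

Unemployment rate ≈ 4.87%; labor force participation rate ≈ 67.56%.

Employed = 155.42 + 38.28 = 193.70 million.
Unemployed = 9.92 million.
Labor force = 193.70 + 9.92 = 203.62 million.
Not in labor force = 12.46 + 17.83 + 2.53 + 55.19 + 9.74 = 97.75 million (those not working and not actively searching are outside the labor force — including those who want a job but have given up searching).
Civilian working-age population = 203.62 + 97.75 = 301.37 million.
Unemployment rate = 9.92 / 203.62 = 4.87%.
Labor force participation rate = 203.62 / 301.37 = 67.56%.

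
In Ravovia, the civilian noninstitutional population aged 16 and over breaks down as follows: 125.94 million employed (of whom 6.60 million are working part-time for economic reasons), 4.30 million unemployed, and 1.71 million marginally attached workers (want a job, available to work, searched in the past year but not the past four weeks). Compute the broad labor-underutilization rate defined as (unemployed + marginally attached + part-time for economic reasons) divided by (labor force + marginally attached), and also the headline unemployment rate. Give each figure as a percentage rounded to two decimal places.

Broad underutilization rate ≈ 9.56%; headline unemployment rate ≈ 3.30%.

Labor force = 125.94 + 4.30 = 130.24 million.
Numerator = 4.30 + 1.71 + 6.60 = 12.61 million.
Denominator = 130.24 + 1.71 = 131.95 million.
Broad rate = 12.61 / 131.95 = 9.56%.
Headline unemployment rate = 4.30 / 130.24 = 3.30%.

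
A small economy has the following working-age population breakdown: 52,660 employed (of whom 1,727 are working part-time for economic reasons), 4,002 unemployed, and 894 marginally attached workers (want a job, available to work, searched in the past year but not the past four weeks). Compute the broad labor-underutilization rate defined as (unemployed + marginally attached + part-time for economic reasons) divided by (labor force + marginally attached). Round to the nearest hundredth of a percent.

Broad underutilization rate ≈ 11.51%.

Labor force = 52,660 + 4,002 = 56,662.
Numerator = 4,002 + 894 + 1,727 = 6,623.
Denominator = 56,662 + 894 = 57,556.
Broad rate = 6,623 / 57,556 = 11.51%.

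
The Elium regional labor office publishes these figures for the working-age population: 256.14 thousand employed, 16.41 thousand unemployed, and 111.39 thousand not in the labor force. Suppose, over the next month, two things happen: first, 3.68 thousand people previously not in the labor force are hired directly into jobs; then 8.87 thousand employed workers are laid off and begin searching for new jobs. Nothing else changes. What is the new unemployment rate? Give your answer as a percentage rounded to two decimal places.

Initially, labor force = 256.14 + 16.41 = 272.55 thousand, so u = 16.41/272.55 = 6.02%.
After the first change, employed and labor force both rise by 3.68; unemployed unchanged → E = 259.82, U = 16.41, labor force = 276.23 thousand.
After the second change, employed falls and unemployed rises by 8.87; labor force unchanged → E = 250.95, U = 25.28, labor force = 276.23 thousand.
New unemployment rate = 25.28 / 276.23 = 9.15%.

New unemployment rate ≈ 9.15%.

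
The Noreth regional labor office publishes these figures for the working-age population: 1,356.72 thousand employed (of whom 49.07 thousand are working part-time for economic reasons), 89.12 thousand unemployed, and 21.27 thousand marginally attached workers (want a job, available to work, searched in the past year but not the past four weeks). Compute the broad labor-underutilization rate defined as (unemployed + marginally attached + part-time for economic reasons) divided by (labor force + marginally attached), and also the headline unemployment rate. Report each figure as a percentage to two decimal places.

Broad underutilization rate ≈ 10.87%; headline unemployment rate ≈ 6.16%.

Labor force = 1,356.72 + 89.12 = 1,445.84 thousand.
Numerator = 89.12 + 21.27 + 49.07 = 159.46 thousand.
Denominator = 1,445.84 + 21.27 = 1,467.11 thousand.
Broad rate = 159.46 / 1,467.11 = 10.87%.
Headline unemployment rate = 89.12 / 1,445.84 = 6.16%.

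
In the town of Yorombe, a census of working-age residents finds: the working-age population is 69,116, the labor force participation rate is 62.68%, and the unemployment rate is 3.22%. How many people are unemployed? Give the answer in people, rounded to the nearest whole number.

About 1,395 are unemployed.

Labor force = 0.6268 × 69,116 = 43,322.
Unemployed = 0.0322 × 43,322 ≈ 1,395.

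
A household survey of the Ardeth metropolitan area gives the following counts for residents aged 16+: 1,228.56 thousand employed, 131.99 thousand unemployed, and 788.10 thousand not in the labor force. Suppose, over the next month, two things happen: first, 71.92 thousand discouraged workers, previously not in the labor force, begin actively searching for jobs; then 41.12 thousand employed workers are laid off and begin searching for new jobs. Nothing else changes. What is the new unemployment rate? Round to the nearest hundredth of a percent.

Initially, labor force = 1,228.56 + 131.99 = 1,360.55 thousand, so u = 131.99/1,360.55 = 9.70%.
After the first change, unemployed and labor force both rise by 71.92 → E = 1,228.56, U = 203.91, labor force = 1,432.47 thousand.
After the second change, employed falls and unemployed rises by 41.12; labor force unchanged → E = 1,187.44, U = 245.03, labor force = 1,432.47 thousand.
New unemployment rate = 245.03 / 1,432.47 = 17.11%.

New unemployment rate ≈ 17.11%.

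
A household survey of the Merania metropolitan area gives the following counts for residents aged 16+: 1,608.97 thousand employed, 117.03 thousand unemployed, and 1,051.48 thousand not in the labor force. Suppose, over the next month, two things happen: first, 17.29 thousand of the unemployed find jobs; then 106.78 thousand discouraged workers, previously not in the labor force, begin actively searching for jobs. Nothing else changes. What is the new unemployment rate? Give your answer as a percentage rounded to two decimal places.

New unemployment rate ≈ 11.27%.

Initially, labor force = 1,608.97 + 117.03 = 1,726.00 thousand, so u = 117.03/1,726.00 = 6.78%.
After the first change, unemployed falls and employed rises by 17.29; labor force unchanged → E = 1,626.26, U = 99.74, labor force = 1,726.00 thousand.
After the second change, unemployed and labor force both rise by 106.78 → E = 1,626.26, U = 206.52, labor force = 1,832.78 thousand.
New unemployment rate = 206.52 / 1,832.78 = 11.27%.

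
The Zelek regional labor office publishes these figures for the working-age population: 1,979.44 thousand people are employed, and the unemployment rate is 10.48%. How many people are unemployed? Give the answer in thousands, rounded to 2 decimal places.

Let U be the number unemployed. The labor force is E + U, and U/(E+U) = 0.1048.
So U = 0.1048 × 1,979.44 / (1 − 0.1048) = 207.4453 / 0.8952 ≈ 231.73 thousand.

About 231.73 thousand are unemployed.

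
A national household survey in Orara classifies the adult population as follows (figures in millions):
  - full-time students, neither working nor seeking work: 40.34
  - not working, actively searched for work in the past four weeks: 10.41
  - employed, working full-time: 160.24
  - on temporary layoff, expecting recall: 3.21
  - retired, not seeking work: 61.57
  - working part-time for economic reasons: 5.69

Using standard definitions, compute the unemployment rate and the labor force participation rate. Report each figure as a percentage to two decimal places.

Unemployment rate ≈ 7.59%; labor force participation rate ≈ 63.79%.

Employed = 160.24 + 5.69 = 165.93 million (anyone who worked, including part-time for economic reasons, counts as employed).
Unemployed = 10.41 + 3.21 = 13.62 million (jobless and actively searching, or on temporary layoff).
Labor force = 165.93 + 13.62 = 179.55 million.
Not in labor force = 40.34 + 61.57 = 101.91 million (those not working and not actively searching are outside the labor force).
Civilian working-age population = 179.55 + 101.91 = 281.46 million.
Unemployment rate = 13.62 / 179.55 = 7.59%.
Labor force participation rate = 179.55 / 281.46 = 63.79%.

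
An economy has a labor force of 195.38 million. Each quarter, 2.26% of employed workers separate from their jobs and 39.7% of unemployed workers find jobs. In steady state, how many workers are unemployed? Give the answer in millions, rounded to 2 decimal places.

Steady-state unemployment rate u* = s/(s+f) = 2.26/(2.26+39.7) = 0.053861.
Unemployed = u* × labor force = 0.053861 × 195.38 ≈ 10.52 million.

About 10.52 million are unemployed in steady state.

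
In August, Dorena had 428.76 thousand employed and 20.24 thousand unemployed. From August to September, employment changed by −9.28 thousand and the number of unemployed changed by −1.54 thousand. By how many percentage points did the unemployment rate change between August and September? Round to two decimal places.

The unemployment rate changed by −0.24 percentage points.

August: labor force = 428.76 + 20.24 = 449.00; u = 20.24/449.00 = 4.51%.
September: labor force = 419.48 + 18.70 = 438.18; u = 18.70/438.18 = 4.27%.
Change = 4.27% − 4.51% = −0.24 pp.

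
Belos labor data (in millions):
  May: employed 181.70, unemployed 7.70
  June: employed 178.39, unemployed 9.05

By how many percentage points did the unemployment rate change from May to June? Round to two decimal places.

May: labor force = 181.70 + 7.70 = 189.40; u = 7.70/189.40 = 4.07%.
June: labor force = 178.39 + 9.05 = 187.44; u = 9.05/187.44 = 4.83%.
Change = 4.83% − 4.07% = +0.76 pp.

The unemployment rate changed by +0.76 percentage points.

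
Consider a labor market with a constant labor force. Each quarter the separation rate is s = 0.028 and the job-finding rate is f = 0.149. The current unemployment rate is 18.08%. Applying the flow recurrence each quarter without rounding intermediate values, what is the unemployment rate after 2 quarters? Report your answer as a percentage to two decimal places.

With a fixed labor force, u_{t+1} = u_t + s·(1−u_t) − f·u_t = u_t·(1−s−f) + s.
Here 1−s−f = 0.823 and s = 0.028.
u_1 = 0.180800 × 0.823 + 0.028 = 0.176798.
u_2 = 0.176798 × 0.823 + 0.028 = 0.173505.

Unemployment rate after two quarters ≈ 17.35%.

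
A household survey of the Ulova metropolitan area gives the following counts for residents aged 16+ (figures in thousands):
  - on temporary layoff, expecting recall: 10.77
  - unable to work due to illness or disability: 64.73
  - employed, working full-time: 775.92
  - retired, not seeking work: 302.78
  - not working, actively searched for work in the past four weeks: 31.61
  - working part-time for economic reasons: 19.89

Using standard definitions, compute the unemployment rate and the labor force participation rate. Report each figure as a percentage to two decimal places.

Unemployment rate ≈ 5.06%; labor force participation rate ≈ 69.52%.

Employed = 775.92 + 19.89 = 795.81 thousand (anyone who worked, including part-time for economic reasons, counts as employed).
Unemployed = 10.77 + 31.61 = 42.38 thousand (jobless and actively searching, or on temporary layoff).
Labor force = 795.81 + 42.38 = 838.19 thousand.
Not in labor force = 64.73 + 302.78 = 367.51 thousand (those not working and not actively searching are outside the labor force).
Civilian working-age population = 838.19 + 367.51 = 1,205.70 thousand.
Unemployment rate = 42.38 / 838.19 = 5.06%.
Labor force participation rate = 838.19 / 1,205.70 = 69.52%.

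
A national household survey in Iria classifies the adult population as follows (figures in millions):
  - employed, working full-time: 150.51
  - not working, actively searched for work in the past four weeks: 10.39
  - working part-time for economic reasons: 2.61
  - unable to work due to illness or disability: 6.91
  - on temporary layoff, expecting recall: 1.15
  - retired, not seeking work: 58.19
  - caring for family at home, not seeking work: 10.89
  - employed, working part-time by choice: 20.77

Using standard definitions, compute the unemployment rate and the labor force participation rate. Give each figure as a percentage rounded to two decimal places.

Unemployment rate ≈ 6.22%; labor force participation rate ≈ 70.93%.

Employed = 150.51 + 2.61 + 20.77 = 173.89 million (anyone who worked, including part-time for economic reasons, counts as employed).
Unemployed = 10.39 + 1.15 = 11.54 million (jobless and actively searching, or on temporary layoff).
Labor force = 173.89 + 11.54 = 185.43 million.
Not in labor force = 6.91 + 58.19 + 10.89 = 75.99 million (those not working and not actively searching are outside the labor force).
Civilian working-age population = 185.43 + 75.99 = 261.42 million.
Unemployment rate = 11.54 / 185.43 = 6.22%.
Labor force participation rate = 185.43 / 261.42 = 70.93%.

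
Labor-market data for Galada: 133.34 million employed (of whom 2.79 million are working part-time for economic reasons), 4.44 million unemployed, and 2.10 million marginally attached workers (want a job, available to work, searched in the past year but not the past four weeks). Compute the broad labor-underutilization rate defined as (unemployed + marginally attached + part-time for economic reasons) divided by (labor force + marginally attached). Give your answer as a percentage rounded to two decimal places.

Broad underutilization rate ≈ 6.67%.

Labor force = 133.34 + 4.44 = 137.78 million.
Numerator = 4.44 + 2.10 + 2.79 = 9.33 million.
Denominator = 137.78 + 2.10 = 139.88 million.
Broad rate = 9.33 / 139.88 = 6.67%.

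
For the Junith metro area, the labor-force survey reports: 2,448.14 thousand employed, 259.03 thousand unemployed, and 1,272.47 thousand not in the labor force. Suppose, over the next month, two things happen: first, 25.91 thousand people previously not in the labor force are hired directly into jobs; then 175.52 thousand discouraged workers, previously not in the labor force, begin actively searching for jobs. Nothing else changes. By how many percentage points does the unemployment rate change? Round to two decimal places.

The unemployment rate changes by +5.37 percentage points.

Initially, labor force = 2,448.14 + 259.03 = 2,707.17 thousand, so u = 259.03/2,707.17 = 9.57%.
After the first change, employed and labor force both rise by 25.91; unemployed unchanged → E = 2,474.05, U = 259.03, labor force = 2,733.08 thousand.
After the second change, unemployed and labor force both rise by 175.52 → E = 2,474.05, U = 434.55, labor force = 2,908.60 thousand.
New unemployment rate = 434.55 / 2,908.60 = 14.94%.
Change = 14.94% − 9.57% = +5.37 percentage points.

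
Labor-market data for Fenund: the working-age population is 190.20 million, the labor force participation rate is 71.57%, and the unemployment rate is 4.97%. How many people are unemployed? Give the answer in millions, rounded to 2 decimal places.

Labor force = 0.7157 × 190.20 = 136.13 million.
Unemployed = 0.0497 × 136.13 ≈ 6.77 million.

About 6.77 million are unemployed.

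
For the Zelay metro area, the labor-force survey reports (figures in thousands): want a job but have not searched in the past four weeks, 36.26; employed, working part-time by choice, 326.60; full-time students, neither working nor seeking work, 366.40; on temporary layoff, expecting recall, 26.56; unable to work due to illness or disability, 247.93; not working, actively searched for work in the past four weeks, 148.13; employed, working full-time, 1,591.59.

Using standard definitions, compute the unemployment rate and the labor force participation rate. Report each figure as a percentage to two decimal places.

Employed = 326.60 + 1,591.59 = 1,918.19 thousand.
Unemployed = 26.56 + 148.13 = 174.69 thousand (jobless and actively searching, or on temporary layoff).
Labor force = 1,918.19 + 174.69 = 2,092.88 thousand.
Not in labor force = 36.26 + 366.40 + 247.93 = 650.59 thousand (those not working and not actively searching are outside the labor force — including those who want a job but have given up searching).
Civilian working-age population = 2,092.88 + 650.59 = 2,743.47 thousand.
Unemployment rate = 174.69 / 2,092.88 = 8.35%.
Labor force participation rate = 2,092.88 / 2,743.47 = 76.29%.

Unemployment rate ≈ 8.35%; labor force participation rate ≈ 76.29%.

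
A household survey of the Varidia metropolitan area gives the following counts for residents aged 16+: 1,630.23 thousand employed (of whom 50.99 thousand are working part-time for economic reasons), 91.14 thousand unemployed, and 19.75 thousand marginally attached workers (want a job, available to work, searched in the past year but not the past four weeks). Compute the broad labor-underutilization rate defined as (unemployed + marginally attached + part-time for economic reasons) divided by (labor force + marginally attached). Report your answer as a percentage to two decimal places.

Broad underutilization rate ≈ 9.30%.

Labor force = 1,630.23 + 91.14 = 1,721.37 thousand.
Numerator = 91.14 + 19.75 + 50.99 = 161.88 thousand.
Denominator = 1,721.37 + 19.75 = 1,741.12 thousand.
Broad rate = 161.88 / 1,741.12 = 9.30%.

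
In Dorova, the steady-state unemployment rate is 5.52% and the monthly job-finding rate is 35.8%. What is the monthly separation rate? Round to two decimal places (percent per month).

From u* = s/(s+f): s = u·f/(1−u).
s = 0.0552 × 35.8 / (1 − 0.0552) = 1.9762 / 0.9448 ≈ 2.09% per month.

Separation rate ≈ 2.09% per month.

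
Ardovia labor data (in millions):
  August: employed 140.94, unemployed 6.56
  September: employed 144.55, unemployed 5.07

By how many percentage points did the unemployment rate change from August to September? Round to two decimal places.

The unemployment rate changed by −1.06 percentage points.

August: labor force = 140.94 + 6.56 = 147.50; u = 6.56/147.50 = 4.45%.
September: labor force = 144.55 + 5.07 = 149.62; u = 5.07/149.62 = 3.39%.
Change = 3.39% − 4.45% = −1.06 pp.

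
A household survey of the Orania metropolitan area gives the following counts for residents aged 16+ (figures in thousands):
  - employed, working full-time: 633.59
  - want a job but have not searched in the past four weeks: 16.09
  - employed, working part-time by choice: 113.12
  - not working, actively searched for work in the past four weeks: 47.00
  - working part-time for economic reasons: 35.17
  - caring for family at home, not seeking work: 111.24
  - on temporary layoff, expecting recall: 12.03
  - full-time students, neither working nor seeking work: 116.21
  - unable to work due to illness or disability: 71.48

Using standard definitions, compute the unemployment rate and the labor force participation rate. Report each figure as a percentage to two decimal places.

Unemployment rate ≈ 7.02%; labor force participation rate ≈ 72.75%.

Employed = 633.59 + 113.12 + 35.17 = 781.88 thousand (anyone who worked, including part-time for economic reasons, counts as employed).
Unemployed = 47.00 + 12.03 = 59.03 thousand (jobless and actively searching, or on temporary layoff).
Labor force = 781.88 + 59.03 = 840.91 thousand.
Not in labor force = 16.09 + 111.24 + 116.21 + 71.48 = 315.02 thousand (those not working and not actively searching are outside the labor force — including those who want a job but have given up searching).
Civilian working-age population = 840.91 + 315.02 = 1,155.93 thousand.
Unemployment rate = 59.03 / 840.91 = 7.02%.
Labor force participation rate = 840.91 / 1,155.93 = 72.75%.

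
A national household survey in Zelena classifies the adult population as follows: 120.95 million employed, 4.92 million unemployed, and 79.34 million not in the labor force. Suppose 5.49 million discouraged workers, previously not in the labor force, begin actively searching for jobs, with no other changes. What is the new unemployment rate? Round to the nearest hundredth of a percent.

New unemployment rate ≈ 7.92%.

Initially, labor force = 120.95 + 4.92 = 125.87 million, so u = 4.92/125.87 = 3.91%.
After the change, unemployed and labor force both rise by 5.49 → E = 120.95, U = 10.41, labor force = 131.36 million.
New unemployment rate = 10.41 / 131.36 = 7.92%.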